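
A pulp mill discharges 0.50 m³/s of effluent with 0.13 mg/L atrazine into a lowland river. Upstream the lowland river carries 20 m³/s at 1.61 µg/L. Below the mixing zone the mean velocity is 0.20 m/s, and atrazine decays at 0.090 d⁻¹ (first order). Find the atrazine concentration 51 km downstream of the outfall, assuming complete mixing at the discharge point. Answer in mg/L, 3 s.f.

0.00364 mg/L

1.61 µg/L = 0.00161 mg/L.
After complete mixing, C₀ = (0.5·0.13 + 20·0.00161) / 20.5 = 0.004741 mg/L.
Travel time t = 5.1e+04 m / 0.20 m/s = 2.55e+05 s = 2.951 d.
C = 0.004741·exp(−0.090·2.951) = 0.004741·0.7667 = 0.003635 mg/L.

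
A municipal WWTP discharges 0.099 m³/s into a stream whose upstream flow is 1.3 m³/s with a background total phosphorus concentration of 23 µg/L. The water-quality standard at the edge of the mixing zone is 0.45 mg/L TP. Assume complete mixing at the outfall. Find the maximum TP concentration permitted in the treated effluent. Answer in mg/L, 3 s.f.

23 µg/L = 0.023 mg/L.
Mass balance: 0.45·1.399 = 0.099·Cₑ + 1.3·0.023.
Cₑ = (0.6296 − 0.0299) / 0.099 = 6.057 mg/L.

6.06 mg/L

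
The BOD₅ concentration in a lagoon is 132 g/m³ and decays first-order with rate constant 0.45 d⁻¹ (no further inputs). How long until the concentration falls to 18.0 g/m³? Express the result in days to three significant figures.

4.43 d

t = ln(C₀/C)/k = ln(132/18.0)/0.45 = 1.992/0.45 = 4.428 d.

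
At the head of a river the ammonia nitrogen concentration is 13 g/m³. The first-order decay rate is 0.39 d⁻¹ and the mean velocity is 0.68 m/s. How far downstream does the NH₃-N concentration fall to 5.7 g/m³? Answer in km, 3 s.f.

124 km

From C = C₀·e^(−kt), t = ln(C₀/C)/k = ln(13/5.7)/0.39 = 0.8245/0.39 = 2.114 d.
Distance = v·t = 0.68 m/s × 1.827e+05 s = 1.242e+05 m = 124.2 km.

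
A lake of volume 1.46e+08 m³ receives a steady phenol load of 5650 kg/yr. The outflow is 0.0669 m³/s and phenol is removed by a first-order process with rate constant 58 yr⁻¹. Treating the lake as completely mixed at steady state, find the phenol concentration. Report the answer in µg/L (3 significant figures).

Outflow Q = 0.0669 m³/s × 3.156e+07 s/yr = 2.111e+06 m³/yr.
Steady-state CSTR mass balance: W = Q·C + k·V·C, so C = W/(Q + kV).
Q + kV = 2.111e+06 + 58·1.46e+08 = 8.47e+09 m³/yr.
C = 5650/8.47e+09 = 6.671e-07 kg/m³ = 0.0006671 mg/L = 0.6671 µg/L.

0.667 µg/L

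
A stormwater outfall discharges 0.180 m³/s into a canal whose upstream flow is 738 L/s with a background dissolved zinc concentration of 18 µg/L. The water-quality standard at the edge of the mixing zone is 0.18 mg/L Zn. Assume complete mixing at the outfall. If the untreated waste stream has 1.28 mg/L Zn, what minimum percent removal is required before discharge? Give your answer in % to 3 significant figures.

738 L/s = 0.738 m³/s.
18 µg/L = 0.018 mg/L.
Mass balance: 0.18·0.918 = 0.18·Cₑ + 0.738·0.018.
Cₑ = (0.1652 − 0.01328) / 0.18 = 0.8442 mg/L.
Required removal = 1 − 0.8442/1.28 = 34.05 %.

34.0 %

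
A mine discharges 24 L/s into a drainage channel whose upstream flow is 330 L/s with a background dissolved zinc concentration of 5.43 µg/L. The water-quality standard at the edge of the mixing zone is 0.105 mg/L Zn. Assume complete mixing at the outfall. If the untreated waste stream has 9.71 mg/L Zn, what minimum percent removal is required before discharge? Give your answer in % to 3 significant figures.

84.8 %

24 L/s = 0.024 m³/s.
330 L/s = 0.33 m³/s.
5.43 µg/L = 0.00543 mg/L.
Mass balance: 0.105·0.354 = 0.024·Cₑ + 0.33·0.00543.
Cₑ = (0.03717 − 0.001792) / 0.024 = 1.474 mg/L.
Required removal = 1 − 1.474/9.71 = 84.82 %.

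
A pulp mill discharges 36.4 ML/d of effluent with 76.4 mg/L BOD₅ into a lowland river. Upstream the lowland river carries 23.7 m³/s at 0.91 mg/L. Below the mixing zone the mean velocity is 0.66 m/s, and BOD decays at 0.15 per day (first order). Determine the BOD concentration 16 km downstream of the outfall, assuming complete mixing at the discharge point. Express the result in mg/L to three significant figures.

36.4 ML/d = 0.4213 m³/s.
After complete mixing, C₀ = (0.4213·76.4 + 23.7·0.91) / 24.12 = 2.228 mg/L.
Travel time t = 1.6e+04 m / 0.66 m/s = 2.424e+04 s = 0.2806 d.
C = 2.228·exp(−0.15·0.2806) = 2.228·0.9588 = 2.137 mg/L.

2.14 mg/L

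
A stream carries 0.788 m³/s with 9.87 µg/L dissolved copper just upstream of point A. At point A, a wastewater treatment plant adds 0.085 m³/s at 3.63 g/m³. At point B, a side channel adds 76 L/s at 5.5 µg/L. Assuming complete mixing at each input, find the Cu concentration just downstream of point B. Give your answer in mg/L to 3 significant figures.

9.87 µg/L = 0.00987 mg/L.
After input A: C = (0.788·0.00987 + 0.085·3.63) / 0.873 = 0.3623 mg/L.
76 L/s = 0.076 m³/s.
5.5 µg/L = 0.0055 mg/L.
After input B: C = (0.873·0.3623 + 0.076·0.0055) / 0.949 = 0.3338 mg/L.

0.334 mg/L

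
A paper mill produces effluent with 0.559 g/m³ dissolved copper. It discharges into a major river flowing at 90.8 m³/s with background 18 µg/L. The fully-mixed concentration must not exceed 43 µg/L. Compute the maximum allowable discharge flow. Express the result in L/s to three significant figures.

18 µg/L = 0.018 mg/L.
43 µg/L = 0.043 mg/L.
Mass balance at complete mixing: C_std·(Q_w + Q_r) = Q_w·C_e + Q_r·C_b.
Rearranging, Q_w = Q_r·(C_std − C_b)/(C_e − C_std) = 90.8·(0.043 − 0.018) / (0.559 − 0.043) = 4.399 m³/s.
= 4399 L/s.

4400 L/s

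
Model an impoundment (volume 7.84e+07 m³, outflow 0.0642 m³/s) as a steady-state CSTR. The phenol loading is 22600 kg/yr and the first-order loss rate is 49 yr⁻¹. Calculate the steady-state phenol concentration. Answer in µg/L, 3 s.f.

5.88 µg/L

Outflow Q = 0.0642 m³/s × 3.156e+07 s/yr = 2.026e+06 m³/yr.
Steady-state CSTR mass balance: W = Q·C + k·V·C, so C = W/(Q + kV).
Q + kV = 2.026e+06 + 49·7.84e+07 = 3.844e+09 m³/yr.
C = 22600/3.844e+09 = 5.88e-06 kg/m³ = 0.00588 mg/L = 5.88 µg/L.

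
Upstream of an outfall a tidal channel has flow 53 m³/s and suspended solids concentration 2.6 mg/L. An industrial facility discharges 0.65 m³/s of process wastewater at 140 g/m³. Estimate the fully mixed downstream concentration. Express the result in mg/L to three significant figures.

4.26 mg/L

Flow-weighted mixing gives C = (0.65·140 + 53·2.6) / (0.65 + 53) = 228.8/53.65 = 4.265 mg/L.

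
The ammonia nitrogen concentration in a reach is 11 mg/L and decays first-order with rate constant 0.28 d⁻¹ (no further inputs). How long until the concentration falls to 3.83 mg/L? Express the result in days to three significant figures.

t = ln(C₀/C)/k = ln(11/3.83)/0.28 = 1.055/0.28 = 3.768 d.

3.77 d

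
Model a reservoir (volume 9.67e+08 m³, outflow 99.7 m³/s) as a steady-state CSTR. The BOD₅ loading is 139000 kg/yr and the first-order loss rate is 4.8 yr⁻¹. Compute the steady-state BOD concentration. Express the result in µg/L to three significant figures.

17.8 µg/L

Outflow Q = 99.7 m³/s × 3.156e+07 s/yr = 3.146e+09 m³/yr.
Steady-state CSTR mass balance: W = Q·C + k·V·C, so C = W/(Q + kV).
Q + kV = 3.146e+09 + 4.8·9.67e+08 = 7.788e+09 m³/yr.
C = 139000/7.788e+09 = 1.785e-05 kg/m³ = 0.01785 mg/L = 17.85 µg/L.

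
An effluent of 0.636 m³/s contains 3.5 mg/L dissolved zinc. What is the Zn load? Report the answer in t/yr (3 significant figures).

Mass flux = Q·C = 0.636 m³/s × 3.5 g/m³ = 2.226 g/s.
= 2.226 g/s × 31.56 = 70.25 t/yr.

70.2 t/yr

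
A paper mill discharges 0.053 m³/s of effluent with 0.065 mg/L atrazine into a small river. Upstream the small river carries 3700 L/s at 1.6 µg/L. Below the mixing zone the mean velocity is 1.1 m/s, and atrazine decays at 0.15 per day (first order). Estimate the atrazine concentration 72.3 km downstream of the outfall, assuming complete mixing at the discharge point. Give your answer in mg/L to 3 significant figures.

3700 L/s = 3.7 m³/s.
1.6 µg/L = 0.0016 mg/L.
After complete mixing, C₀ = (0.053·0.065 + 3.7·0.0016) / 3.753 = 0.002495 mg/L.
Travel time t = 7.23e+04 m / 1.1 m/s = 6.573e+04 s = 0.7607 d.
C = 0.002495·exp(−0.15·0.7607) = 0.002495·0.8922 = 0.002226 mg/L.

0.00223 mg/L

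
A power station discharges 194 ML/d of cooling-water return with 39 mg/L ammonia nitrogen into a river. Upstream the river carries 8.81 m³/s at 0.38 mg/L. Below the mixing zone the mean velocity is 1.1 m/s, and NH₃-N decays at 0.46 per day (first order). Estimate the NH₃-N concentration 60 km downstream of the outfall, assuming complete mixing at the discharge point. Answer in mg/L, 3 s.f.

194 ML/d = 2.245 m³/s.
After complete mixing, C₀ = (2.245·39 + 8.81·0.38) / 11.06 = 8.224 mg/L.
Travel time t = 6e+04 m / 1.1 m/s = 5.455e+04 s = 0.6313 d.
C = 8.224·exp(−0.46·0.6313) = 8.224·0.748 = 6.151 mg/L.

6.15 mg/L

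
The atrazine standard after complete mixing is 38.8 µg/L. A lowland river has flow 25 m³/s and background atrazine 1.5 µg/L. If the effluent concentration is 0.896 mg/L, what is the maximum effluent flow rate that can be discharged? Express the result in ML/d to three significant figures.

94.0 ML/d

1.5 µg/L = 0.0015 mg/L.
38.8 µg/L = 0.0388 mg/L.
Mass balance at complete mixing: C_std·(Q_w + Q_r) = Q_w·C_e + Q_r·C_b.
Rearranging, Q_w = Q_r·(C_std − C_b)/(C_e − C_std) = 25·(0.0388 − 0.0015) / (0.896 − 0.0388) = 1.088 m³/s.
= 93.99 ML/d.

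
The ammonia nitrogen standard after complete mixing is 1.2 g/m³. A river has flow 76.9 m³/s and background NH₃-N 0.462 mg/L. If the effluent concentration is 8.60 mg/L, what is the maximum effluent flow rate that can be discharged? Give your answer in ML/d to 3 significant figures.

663 ML/d

Mass balance at complete mixing: C_std·(Q_w + Q_r) = Q_w·C_e + Q_r·C_b.
Rearranging, Q_w = Q_r·(C_std − C_b)/(C_e − C_std) = 76.9·(1.2 − 0.462) / (8.6 − 1.2) = 7.669 m³/s.
= 662.6 ML/d.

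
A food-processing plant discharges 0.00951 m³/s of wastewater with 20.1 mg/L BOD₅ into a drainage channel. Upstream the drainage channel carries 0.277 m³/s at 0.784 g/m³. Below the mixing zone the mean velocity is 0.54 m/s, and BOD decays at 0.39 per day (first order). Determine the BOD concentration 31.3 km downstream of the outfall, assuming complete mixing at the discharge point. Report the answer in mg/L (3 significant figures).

1.10 mg/L

After complete mixing, C₀ = (0.00951·20.1 + 0.277·0.784) / 0.2865 = 1.425 mg/L.
Travel time t = 3.13e+04 m / 0.54 m/s = 5.796e+04 s = 0.6709 d.
C = 1.425·exp(−0.39·0.6709) = 1.425·0.7698 = 1.097 mg/L.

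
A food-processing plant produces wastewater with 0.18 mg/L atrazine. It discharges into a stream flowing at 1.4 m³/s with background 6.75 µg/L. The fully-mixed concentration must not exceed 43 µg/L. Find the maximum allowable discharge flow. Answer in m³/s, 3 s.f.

0.370 m³/s

6.75 µg/L = 0.00675 mg/L.
43 µg/L = 0.043 mg/L.
Mass balance at complete mixing: C_std·(Q_w + Q_r) = Q_w·C_e + Q_r·C_b.
Rearranging, Q_w = Q_r·(C_std − C_b)/(C_e − C_std) = 1.4·(0.043 − 0.00675) / (0.18 − 0.043) = 0.3704 m³/s.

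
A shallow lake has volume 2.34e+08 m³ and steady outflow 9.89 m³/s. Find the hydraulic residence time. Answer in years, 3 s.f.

0.750 yr

Q = 9.89 m³/s × 3.156e+07 s/yr = 3.121e+08 m³/yr.
Hydraulic residence time τ = V/Q = 2.34e+08/3.121e+08 = 0.7497 yr.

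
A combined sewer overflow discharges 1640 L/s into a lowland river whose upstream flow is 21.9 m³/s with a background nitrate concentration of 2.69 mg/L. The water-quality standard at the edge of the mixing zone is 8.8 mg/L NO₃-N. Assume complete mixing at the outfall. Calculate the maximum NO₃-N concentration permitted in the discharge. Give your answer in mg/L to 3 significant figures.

1640 L/s = 1.64 m³/s.
Mass balance: 8.8·23.54 = 1.64·Cₑ + 21.9·2.69.
Cₑ = (207.2 − 58.91) / 1.64 = 90.39 mg/L.

90.4 mg/L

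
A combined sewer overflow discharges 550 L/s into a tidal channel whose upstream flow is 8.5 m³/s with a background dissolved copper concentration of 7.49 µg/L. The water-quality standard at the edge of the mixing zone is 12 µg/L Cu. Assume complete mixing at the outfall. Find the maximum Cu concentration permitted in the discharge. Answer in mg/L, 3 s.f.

0.0817 mg/L

550 L/s = 0.55 m³/s.
7.49 µg/L = 0.00749 mg/L.
12 µg/L = 0.012 mg/L.
Mass balance: 0.012·9.05 = 0.55·Cₑ + 8.5·0.00749.
Cₑ = (0.1086 − 0.06366) / 0.55 = 0.0817 mg/L.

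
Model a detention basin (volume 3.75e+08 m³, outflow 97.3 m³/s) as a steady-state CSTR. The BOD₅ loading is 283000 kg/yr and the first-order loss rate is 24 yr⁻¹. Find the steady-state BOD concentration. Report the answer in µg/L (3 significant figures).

23.4 µg/L

Outflow Q = 97.3 m³/s × 3.156e+07 s/yr = 3.071e+09 m³/yr.
Steady-state CSTR mass balance: W = Q·C + k·V·C, so C = W/(Q + kV).
Q + kV = 3.071e+09 + 24·3.75e+08 = 1.207e+10 m³/yr.
C = 283000/1.207e+10 = 2.345e-05 kg/m³ = 0.02345 mg/L = 23.45 µg/L.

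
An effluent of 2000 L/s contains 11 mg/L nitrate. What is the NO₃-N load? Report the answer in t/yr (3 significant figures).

2000 L/s = 2 m³/s.
Mass flux = Q·C = 2 m³/s × 11 g/m³ = 22 g/s.
= 22 g/s × 31.56 = 694.3 t/yr.

694 t/yr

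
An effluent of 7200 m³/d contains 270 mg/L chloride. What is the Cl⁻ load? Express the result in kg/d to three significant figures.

1940 kg/d

7200 m³/d = 0.08333 m³/s.
Mass flux = Q·C = 0.08333 m³/s × 270 g/m³ = 22.5 g/s.
= 22.5 g/s × 86.4 = 1944 kg/d.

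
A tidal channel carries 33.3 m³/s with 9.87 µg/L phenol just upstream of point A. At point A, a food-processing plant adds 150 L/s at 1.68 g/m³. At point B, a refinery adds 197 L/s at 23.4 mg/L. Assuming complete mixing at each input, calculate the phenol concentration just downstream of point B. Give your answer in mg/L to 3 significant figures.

9.87 µg/L = 0.00987 mg/L.
150 L/s = 0.15 m³/s.
After input A: C = (33.3·0.00987 + 0.15·1.68) / 33.45 = 0.01736 mg/L.
197 L/s = 0.197 m³/s.
After input B: C = (33.45·0.01736 + 0.197·23.4) / 33.65 = 0.1543 mg/L.

0.154 mg/L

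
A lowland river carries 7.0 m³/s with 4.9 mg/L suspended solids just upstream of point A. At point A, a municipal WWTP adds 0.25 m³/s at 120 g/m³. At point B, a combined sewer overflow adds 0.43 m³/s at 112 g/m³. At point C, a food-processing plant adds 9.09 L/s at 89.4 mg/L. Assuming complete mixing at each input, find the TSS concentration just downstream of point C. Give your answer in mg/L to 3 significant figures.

After input A: C = (7·4.9 + 0.25·120) / 7.25 = 8.869 mg/L.
After input B: C = (7.25·8.869 + 0.43·112) / 7.68 = 14.64 mg/L.
9.09 L/s = 0.00909 m³/s.
After input C: C = (7.68·14.64 + 0.00909·89.4) / 7.689 = 14.73 mg/L.

14.7 mg/L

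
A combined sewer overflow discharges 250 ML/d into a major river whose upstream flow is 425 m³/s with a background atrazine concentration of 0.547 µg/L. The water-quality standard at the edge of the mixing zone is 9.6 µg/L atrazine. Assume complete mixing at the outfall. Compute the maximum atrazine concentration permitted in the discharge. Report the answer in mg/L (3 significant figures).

250 ML/d = 2.894 m³/s.
0.547 µg/L = 0.000547 mg/L.
9.6 µg/L = 0.0096 mg/L.
Mass balance: 0.0096·427.9 = 2.894·Cₑ + 425·0.000547.
Cₑ = (4.108 − 0.2325) / 2.894 = 1.339 mg/L.

1.34 mg/L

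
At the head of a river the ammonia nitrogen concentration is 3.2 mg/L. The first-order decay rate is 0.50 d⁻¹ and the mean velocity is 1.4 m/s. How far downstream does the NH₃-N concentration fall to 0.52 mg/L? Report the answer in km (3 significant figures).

From C = C₀·e^(−kt), t = ln(C₀/C)/k = ln(3.2/0.52)/0.50 = 1.817/0.50 = 3.634 d.
Distance = v·t = 1.4 m/s × 3.14e+05 s = 4.396e+05 m = 439.6 km.

440 km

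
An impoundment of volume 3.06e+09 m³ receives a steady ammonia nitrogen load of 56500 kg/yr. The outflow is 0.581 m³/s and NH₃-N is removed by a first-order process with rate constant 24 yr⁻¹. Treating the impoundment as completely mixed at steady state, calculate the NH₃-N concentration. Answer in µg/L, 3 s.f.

0.769 µg/L

Outflow Q = 0.581 m³/s × 3.156e+07 s/yr = 1.833e+07 m³/yr.
Steady-state CSTR mass balance: W = Q·C + k·V·C, so C = W/(Q + kV).
Q + kV = 1.833e+07 + 24·3.06e+09 = 7.346e+10 m³/yr.
C = 56500/7.346e+10 = 7.691e-07 kg/m³ = 0.0007691 mg/L = 0.7691 µg/L.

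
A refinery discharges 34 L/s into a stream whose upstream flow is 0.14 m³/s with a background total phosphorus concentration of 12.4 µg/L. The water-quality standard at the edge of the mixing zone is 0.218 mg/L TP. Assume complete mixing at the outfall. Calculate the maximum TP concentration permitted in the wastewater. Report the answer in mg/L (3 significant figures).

1.06 mg/L

34 L/s = 0.034 m³/s.
12.4 µg/L = 0.0124 mg/L.
Mass balance: 0.218·0.174 = 0.034·Cₑ + 0.14·0.0124.
Cₑ = (0.03793 − 0.001736) / 0.034 = 1.065 mg/L.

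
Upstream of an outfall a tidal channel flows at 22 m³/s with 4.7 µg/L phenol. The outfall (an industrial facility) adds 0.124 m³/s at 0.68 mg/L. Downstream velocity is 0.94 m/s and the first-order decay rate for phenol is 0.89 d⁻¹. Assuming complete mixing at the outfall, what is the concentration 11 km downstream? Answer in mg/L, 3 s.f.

0.00752 mg/L

4.7 µg/L = 0.0047 mg/L.
After complete mixing, C₀ = (0.124·0.68 + 22·0.0047) / 22.12 = 0.008485 mg/L.
Travel time t = 1.1e+04 m / 0.94 m/s = 1.17e+04 s = 0.1354 d.
C = 0.008485·exp(−0.89·0.1354) = 0.008485·0.8864 = 0.007521 mg/L.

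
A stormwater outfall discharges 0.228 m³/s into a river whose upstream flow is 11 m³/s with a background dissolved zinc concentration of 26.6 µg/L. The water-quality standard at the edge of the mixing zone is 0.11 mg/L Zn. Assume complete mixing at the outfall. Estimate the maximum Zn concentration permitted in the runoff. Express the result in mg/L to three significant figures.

26.6 µg/L = 0.0266 mg/L.
Mass balance: 0.11·11.23 = 0.228·Cₑ + 11·0.0266.
Cₑ = (1.235 − 0.2926) / 0.228 = 4.134 mg/L.

4.13 mg/L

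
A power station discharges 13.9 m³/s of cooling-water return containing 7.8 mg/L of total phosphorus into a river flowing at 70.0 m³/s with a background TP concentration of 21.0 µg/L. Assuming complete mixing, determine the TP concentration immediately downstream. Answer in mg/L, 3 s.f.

21.0 µg/L = 0.021 mg/L.
Flow-weighted mixing gives C = (13.9·7.8 + 70·0.021) / (13.9 + 70) = 109.9/83.9 = 1.31 mg/L.

1.31 mg/L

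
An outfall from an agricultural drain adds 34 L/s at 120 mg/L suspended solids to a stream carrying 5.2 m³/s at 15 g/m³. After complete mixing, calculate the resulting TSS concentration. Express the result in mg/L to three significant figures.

34 L/s = 0.034 m³/s.
Flow-weighted mixing gives C = (0.034·120 + 5.2·15) / (0.034 + 5.2) = 82.08/5.234 = 15.68 mg/L.

15.7 mg/L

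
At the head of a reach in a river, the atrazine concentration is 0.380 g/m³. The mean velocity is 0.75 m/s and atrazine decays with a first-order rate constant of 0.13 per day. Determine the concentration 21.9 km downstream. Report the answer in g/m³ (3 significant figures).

0.364 g/m³

Travel time t = 21.9 km / 0.75 m/s = 2.19e+04/0.75 = 2.92e+04 s = 0.338 d.
First-order decay: C = 0.380·exp(−0.13·0.338) = 0.380·0.957 = 0.3637 g/m³.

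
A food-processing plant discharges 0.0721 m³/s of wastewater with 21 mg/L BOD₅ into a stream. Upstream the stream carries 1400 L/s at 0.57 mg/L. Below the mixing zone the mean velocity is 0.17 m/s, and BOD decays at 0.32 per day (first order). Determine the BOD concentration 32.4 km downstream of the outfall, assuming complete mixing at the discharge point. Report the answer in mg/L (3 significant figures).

0.775 mg/L

1400 L/s = 1.4 m³/s.
After complete mixing, C₀ = (0.0721·21 + 1.4·0.57) / 1.472 = 1.571 mg/L.
Travel time t = 3.24e+04 m / 0.17 m/s = 1.906e+05 s = 2.206 d.
C = 1.571·exp(−0.32·2.206) = 1.571·0.4937 = 0.7754 mg/L.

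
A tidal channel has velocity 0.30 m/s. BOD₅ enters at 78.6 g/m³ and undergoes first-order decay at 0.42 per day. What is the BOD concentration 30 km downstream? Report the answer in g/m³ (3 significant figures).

48.3 g/m³

Travel time t = 30 km / 0.30 m/s = 3e+04/0.30 = 1e+05 s = 1.157 d.
First-order decay: C = 78.6·exp(−0.42·1.157) = 78.6·0.615 = 48.34 g/m³.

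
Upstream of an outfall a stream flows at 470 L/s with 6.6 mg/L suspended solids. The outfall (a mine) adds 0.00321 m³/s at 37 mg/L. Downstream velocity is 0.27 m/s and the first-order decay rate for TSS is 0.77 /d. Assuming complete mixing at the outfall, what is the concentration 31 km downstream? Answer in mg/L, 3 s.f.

470 L/s = 0.47 m³/s.
After complete mixing, C₀ = (0.00321·37 + 0.47·6.6) / 0.4732 = 6.806 mg/L.
Travel time t = 3.1e+04 m / 0.27 m/s = 1.148e+05 s = 1.329 d.
C = 6.806·exp(−0.77·1.329) = 6.806·0.3594 = 2.446 mg/L.

2.45 mg/L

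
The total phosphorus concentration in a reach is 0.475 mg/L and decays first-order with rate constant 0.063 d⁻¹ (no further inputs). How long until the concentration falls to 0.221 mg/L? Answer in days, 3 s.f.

t = ln(C₀/C)/k = ln(0.475/0.221)/0.063 = 0.7652/0.063 = 12.15 d.

12.1 d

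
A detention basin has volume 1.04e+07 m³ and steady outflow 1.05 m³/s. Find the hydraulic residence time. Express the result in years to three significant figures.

Q = 1.05 m³/s × 3.156e+07 s/yr = 3.314e+07 m³/yr.
Hydraulic residence time τ = V/Q = 1.04e+07/3.314e+07 = 0.3139 yr.

0.314 yr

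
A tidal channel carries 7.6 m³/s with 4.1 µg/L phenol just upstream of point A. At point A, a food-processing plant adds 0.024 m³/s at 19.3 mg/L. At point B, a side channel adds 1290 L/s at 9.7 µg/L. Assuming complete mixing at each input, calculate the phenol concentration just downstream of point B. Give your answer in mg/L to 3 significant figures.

0.0569 mg/L

4.1 µg/L = 0.0041 mg/L.
After input A: C = (7.6·0.0041 + 0.024·19.3) / 7.624 = 0.06484 mg/L.
1290 L/s = 1.29 m³/s.
9.7 µg/L = 0.0097 mg/L.
After input B: C = (7.624·0.06484 + 1.29·0.0097) / 8.914 = 0.05686 mg/L.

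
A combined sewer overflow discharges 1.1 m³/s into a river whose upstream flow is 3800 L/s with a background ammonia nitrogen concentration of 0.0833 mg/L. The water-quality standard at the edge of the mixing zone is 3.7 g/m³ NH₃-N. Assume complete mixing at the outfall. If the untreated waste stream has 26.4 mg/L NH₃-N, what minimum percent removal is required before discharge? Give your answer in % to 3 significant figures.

38.7 %

3800 L/s = 3.8 m³/s.
Mass balance: 3.7·4.9 = 1.1·Cₑ + 3.8·0.0833.
Cₑ = (18.13 − 0.3165) / 1.1 = 16.19 mg/L.
Required removal = 1 − 16.19/26.4 = 38.66 %.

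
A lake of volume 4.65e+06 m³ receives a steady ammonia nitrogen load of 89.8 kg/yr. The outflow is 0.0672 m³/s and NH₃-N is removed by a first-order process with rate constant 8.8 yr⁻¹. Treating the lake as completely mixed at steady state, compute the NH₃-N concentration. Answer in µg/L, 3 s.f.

2.09 µg/L

Outflow Q = 0.0672 m³/s × 3.156e+07 s/yr = 2.121e+06 m³/yr.
Steady-state CSTR mass balance: W = Q·C + k·V·C, so C = W/(Q + kV).
Q + kV = 2.121e+06 + 8.8·4.65e+06 = 4.304e+07 m³/yr.
C = 89.8/4.304e+07 = 2.086e-06 kg/m³ = 0.002086 mg/L = 2.086 µg/L.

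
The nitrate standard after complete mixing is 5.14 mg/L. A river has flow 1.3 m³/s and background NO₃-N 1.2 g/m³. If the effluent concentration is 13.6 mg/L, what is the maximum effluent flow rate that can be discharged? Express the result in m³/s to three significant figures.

Mass balance at complete mixing: C_std·(Q_w + Q_r) = Q_w·C_e + Q_r·C_b.
Rearranging, Q_w = Q_r·(C_std − C_b)/(C_e − C_std) = 1.3·(5.14 − 1.2) / (13.6 − 5.14) = 0.6054 m³/s.

0.605 m³/s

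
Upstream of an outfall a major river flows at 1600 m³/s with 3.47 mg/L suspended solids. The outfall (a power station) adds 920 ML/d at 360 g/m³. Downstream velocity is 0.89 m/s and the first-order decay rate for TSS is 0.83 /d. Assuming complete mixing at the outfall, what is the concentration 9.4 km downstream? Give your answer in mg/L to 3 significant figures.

5.26 mg/L

920 ML/d = 10.65 m³/s.
After complete mixing, C₀ = (10.65·360 + 1600·3.47) / 1611 = 5.827 mg/L.
Travel time t = 9400 m / 0.89 m/s = 1.056e+04 s = 0.1222 d.
C = 5.827·exp(−0.83·0.1222) = 5.827·0.9035 = 5.265 mg/L.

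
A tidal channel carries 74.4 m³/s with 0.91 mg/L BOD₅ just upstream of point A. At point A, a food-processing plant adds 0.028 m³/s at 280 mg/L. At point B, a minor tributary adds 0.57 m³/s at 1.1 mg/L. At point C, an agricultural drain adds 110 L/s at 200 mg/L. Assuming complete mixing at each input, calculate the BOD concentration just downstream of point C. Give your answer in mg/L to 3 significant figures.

After input A: C = (74.4·0.91 + 0.028·280) / 74.43 = 1.015 mg/L.
After input B: C = (74.43·1.015 + 0.57·1.1) / 75 = 1.016 mg/L.
110 L/s = 0.11 m³/s.
After input C: C = (75·1.016 + 0.11·200) / 75.11 = 1.307 mg/L.

1.31 mg/L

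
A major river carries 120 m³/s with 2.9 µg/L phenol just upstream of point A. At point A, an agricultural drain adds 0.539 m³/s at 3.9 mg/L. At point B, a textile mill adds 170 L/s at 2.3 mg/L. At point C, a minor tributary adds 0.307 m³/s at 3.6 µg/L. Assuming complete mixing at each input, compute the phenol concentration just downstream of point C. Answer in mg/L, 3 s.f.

0.0235 mg/L

2.9 µg/L = 0.0029 mg/L.
After input A: C = (120·0.0029 + 0.539·3.9) / 120.5 = 0.02033 mg/L.
170 L/s = 0.17 m³/s.
After input B: C = (120.5·0.02033 + 0.17·2.3) / 120.7 = 0.02354 mg/L.
3.6 µg/L = 0.0036 mg/L.
After input C: C = (120.7·0.02354 + 0.307·0.0036) / 121 = 0.02349 mg/L.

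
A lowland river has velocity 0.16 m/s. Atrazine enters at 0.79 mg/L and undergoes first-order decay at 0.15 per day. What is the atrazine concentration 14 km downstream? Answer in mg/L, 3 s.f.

0.679 mg/L

Travel time t = 14 km / 0.16 m/s = 1.4e+04/0.16 = 8.75e+04 s = 1.013 d.
First-order decay: C = 0.79·exp(−0.15·1.013) = 0.79·0.8591 = 0.6787 mg/L.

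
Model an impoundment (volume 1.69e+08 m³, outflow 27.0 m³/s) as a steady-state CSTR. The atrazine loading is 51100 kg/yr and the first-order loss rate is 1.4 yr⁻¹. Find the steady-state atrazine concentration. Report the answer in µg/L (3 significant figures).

46.9 µg/L

Outflow Q = 27.0 m³/s × 3.156e+07 s/yr = 8.521e+08 m³/yr.
Steady-state CSTR mass balance: W = Q·C + k·V·C, so C = W/(Q + kV).
Q + kV = 8.521e+08 + 1.4·1.69e+08 = 1.089e+09 m³/yr.
C = 51100/1.089e+09 = 4.694e-05 kg/m³ = 0.04694 mg/L = 46.94 µg/L.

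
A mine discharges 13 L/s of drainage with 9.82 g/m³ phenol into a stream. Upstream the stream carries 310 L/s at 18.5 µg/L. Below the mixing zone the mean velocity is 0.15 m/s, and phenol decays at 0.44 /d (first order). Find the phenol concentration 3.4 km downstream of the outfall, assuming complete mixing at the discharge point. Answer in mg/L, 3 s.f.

13 L/s = 0.013 m³/s.
310 L/s = 0.31 m³/s.
18.5 µg/L = 0.0185 mg/L.
After complete mixing, C₀ = (0.013·9.82 + 0.31·0.0185) / 0.323 = 0.413 mg/L.
Travel time t = 3400 m / 0.15 m/s = 2.267e+04 s = 0.2623 d.
C = 0.413·exp(−0.44·0.2623) = 0.413·0.891 = 0.368 mg/L.

0.368 mg/L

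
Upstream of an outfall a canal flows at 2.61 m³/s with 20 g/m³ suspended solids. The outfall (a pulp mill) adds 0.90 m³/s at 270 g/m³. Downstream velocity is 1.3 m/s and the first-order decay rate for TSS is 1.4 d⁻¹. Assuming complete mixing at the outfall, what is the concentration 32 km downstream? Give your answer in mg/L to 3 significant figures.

After complete mixing, C₀ = (0.9·270 + 2.61·20) / 3.51 = 84.1 mg/L.
Travel time t = 3.2e+04 m / 1.3 m/s = 2.462e+04 s = 0.2849 d.
C = 84.1·exp(−1.4·0.2849) = 84.1·0.6711 = 56.44 mg/L.

56.4 mg/L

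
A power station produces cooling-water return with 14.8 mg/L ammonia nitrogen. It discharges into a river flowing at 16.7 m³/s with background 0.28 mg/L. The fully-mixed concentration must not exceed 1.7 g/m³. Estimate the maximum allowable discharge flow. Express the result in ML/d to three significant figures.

156 ML/d

Mass balance at complete mixing: C_std·(Q_w + Q_r) = Q_w·C_e + Q_r·C_b.
Rearranging, Q_w = Q_r·(C_std − C_b)/(C_e − C_std) = 16.7·(1.7 − 0.28) / (14.8 − 1.7) = 1.81 m³/s.
= 156.4 ML/d.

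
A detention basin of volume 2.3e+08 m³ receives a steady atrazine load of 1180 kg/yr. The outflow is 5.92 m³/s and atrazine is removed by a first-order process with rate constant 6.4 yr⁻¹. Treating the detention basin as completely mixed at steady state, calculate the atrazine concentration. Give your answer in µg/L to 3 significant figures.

Outflow Q = 5.92 m³/s × 3.156e+07 s/yr = 1.868e+08 m³/yr.
Steady-state CSTR mass balance: W = Q·C + k·V·C, so C = W/(Q + kV).
Q + kV = 1.868e+08 + 6.4·2.3e+08 = 1.659e+09 m³/yr.
C = 1180/1.659e+09 = 7.113e-07 kg/m³ = 0.0007113 mg/L = 0.7113 µg/L.

0.711 µg/L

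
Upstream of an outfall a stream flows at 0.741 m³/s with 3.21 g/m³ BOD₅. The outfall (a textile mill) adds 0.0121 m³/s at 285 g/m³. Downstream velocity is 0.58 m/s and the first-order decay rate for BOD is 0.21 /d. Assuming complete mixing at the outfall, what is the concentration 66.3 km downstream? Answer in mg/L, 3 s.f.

After complete mixing, C₀ = (0.0121·285 + 0.741·3.21) / 0.7531 = 7.737 mg/L.
Travel time t = 6.63e+04 m / 0.58 m/s = 1.143e+05 s = 1.323 d.
C = 7.737·exp(−0.21·1.323) = 7.737·0.7574 = 5.861 mg/L.

5.86 mg/L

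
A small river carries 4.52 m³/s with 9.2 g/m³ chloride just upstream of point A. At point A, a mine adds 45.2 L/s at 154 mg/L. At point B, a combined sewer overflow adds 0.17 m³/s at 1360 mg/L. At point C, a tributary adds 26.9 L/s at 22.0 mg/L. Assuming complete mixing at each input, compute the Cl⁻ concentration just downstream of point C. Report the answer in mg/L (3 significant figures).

45.2 L/s = 0.0452 m³/s.
After input A: C = (4.52·9.2 + 0.0452·154) / 4.565 = 10.63 mg/L.
After input B: C = (4.565·10.63 + 0.17·1360) / 4.735 = 59.08 mg/L.
26.9 L/s = 0.0269 m³/s.
After input C: C = (4.735·59.08 + 0.0269·22) / 4.762 = 58.87 mg/L.

58.9 mg/L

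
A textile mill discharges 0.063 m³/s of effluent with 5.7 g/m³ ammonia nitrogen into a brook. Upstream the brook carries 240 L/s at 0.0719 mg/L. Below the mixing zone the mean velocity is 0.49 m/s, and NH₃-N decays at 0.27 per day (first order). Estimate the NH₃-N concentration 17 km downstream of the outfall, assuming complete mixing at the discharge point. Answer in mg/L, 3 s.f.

240 L/s = 0.24 m³/s.
After complete mixing, C₀ = (0.063·5.7 + 0.24·0.0719) / 0.303 = 1.242 mg/L.
Travel time t = 1.7e+04 m / 0.49 m/s = 3.469e+04 s = 0.4015 d.
C = 1.242·exp(−0.27·0.4015) = 1.242·0.8973 = 1.114 mg/L.

1.11 mg/L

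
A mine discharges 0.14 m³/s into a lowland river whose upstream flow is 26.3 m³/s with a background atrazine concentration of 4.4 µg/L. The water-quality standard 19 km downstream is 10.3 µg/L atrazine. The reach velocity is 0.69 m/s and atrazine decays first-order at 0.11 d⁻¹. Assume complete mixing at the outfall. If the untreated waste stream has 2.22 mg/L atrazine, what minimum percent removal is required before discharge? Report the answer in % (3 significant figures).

46.5 %

4.4 µg/L = 0.0044 mg/L.
10.3 µg/L = 0.0103 mg/L.
Travel time to the compliance point: t = 1.9e+04/0.69 = 2.754e+04 s = 0.3187 d; decay factor exp(−0.11·0.3187) = 0.9655.
So the concentration just after mixing may be at most 0.0103/0.9655 = 0.01067 mg/L.
Mass balance: 0.01067·26.44 = 0.14·Cₑ + 26.3·0.0044.
Cₑ = (0.282 − 0.1157) / 0.14 = 1.188 mg/L.
Required removal = 1 − 1.188/2.22 = 46.48 %.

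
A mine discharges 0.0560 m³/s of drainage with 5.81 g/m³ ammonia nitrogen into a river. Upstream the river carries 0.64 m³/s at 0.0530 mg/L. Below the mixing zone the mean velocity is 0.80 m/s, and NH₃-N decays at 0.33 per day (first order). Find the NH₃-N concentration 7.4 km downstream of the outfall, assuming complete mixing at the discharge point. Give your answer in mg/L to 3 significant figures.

0.498 mg/L

After complete mixing, C₀ = (0.056·5.81 + 0.64·0.053) / 0.696 = 0.5162 mg/L.
Travel time t = 7400 m / 0.80 m/s = 9250 s = 0.1071 d.
C = 0.5162·exp(−0.33·0.1071) = 0.5162·0.9653 = 0.4983 mg/L.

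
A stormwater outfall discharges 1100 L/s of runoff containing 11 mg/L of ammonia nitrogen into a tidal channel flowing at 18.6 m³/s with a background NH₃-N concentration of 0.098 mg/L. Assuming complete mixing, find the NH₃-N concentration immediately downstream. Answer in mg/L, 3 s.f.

0.707 mg/L

1100 L/s = 1.1 m³/s.
Flow-weighted mixing gives C = (1.1·11 + 18.6·0.098) / (1.1 + 18.6) = 13.92/19.7 = 0.7067 mg/L.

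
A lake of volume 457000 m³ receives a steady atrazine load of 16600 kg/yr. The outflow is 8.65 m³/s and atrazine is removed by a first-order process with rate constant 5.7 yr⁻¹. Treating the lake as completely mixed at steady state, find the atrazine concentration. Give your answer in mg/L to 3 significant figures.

0.0602 mg/L

Outflow Q = 8.65 m³/s × 3.156e+07 s/yr = 2.73e+08 m³/yr.
Steady-state CSTR mass balance: W = Q·C + k·V·C, so C = W/(Q + kV).
Q + kV = 2.73e+08 + 5.7·457000 = 2.756e+08 m³/yr.
C = 16600/2.756e+08 = 6.024e-05 kg/m³ = 0.06024 mg/L.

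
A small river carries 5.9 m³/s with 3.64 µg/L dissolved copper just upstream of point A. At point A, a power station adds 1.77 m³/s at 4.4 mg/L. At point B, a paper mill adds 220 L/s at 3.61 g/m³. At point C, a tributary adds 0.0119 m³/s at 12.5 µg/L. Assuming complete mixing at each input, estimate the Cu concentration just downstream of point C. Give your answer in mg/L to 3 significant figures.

3.64 µg/L = 0.00364 mg/L.
After input A: C = (5.9·0.00364 + 1.77·4.4) / 7.67 = 1.018 mg/L.
220 L/s = 0.22 m³/s.
After input B: C = (7.67·1.018 + 0.22·3.61) / 7.89 = 1.09 mg/L.
12.5 µg/L = 0.0125 mg/L.
After input C: C = (7.89·1.09 + 0.0119·0.0125) / 7.902 = 1.089 mg/L.

1.09 mg/L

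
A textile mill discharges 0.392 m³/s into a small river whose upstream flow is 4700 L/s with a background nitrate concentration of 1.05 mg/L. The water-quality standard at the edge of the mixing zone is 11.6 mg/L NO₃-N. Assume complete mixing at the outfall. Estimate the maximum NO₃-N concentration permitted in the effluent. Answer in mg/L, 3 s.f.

4700 L/s = 4.7 m³/s.
Mass balance: 11.6·5.092 = 0.392·Cₑ + 4.7·1.05.
Cₑ = (59.07 − 4.935) / 0.392 = 138.1 mg/L.

138 mg/L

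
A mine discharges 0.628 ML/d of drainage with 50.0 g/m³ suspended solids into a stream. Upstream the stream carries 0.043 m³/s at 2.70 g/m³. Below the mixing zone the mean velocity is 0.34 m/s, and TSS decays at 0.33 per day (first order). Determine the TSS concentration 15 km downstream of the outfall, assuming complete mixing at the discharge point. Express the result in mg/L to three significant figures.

8.06 mg/L

0.628 ML/d = 0.007269 m³/s.
After complete mixing, C₀ = (0.007269·50 + 0.043·2.7) / 0.05027 = 9.539 mg/L.
Travel time t = 1.5e+04 m / 0.34 m/s = 4.412e+04 s = 0.5106 d.
C = 9.539·exp(−0.33·0.5106) = 9.539·0.8449 = 8.06 mg/L.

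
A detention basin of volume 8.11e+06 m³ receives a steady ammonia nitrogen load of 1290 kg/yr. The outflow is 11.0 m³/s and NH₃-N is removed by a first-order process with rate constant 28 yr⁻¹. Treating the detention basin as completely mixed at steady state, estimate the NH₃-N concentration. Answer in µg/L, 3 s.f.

2.25 µg/L

Outflow Q = 11.0 m³/s × 3.156e+07 s/yr = 3.471e+08 m³/yr.
Steady-state CSTR mass balance: W = Q·C + k·V·C, so C = W/(Q + kV).
Q + kV = 3.471e+08 + 28·8.11e+06 = 5.742e+08 m³/yr.
C = 1290/5.742e+08 = 2.247e-06 kg/m³ = 0.002247 mg/L = 2.247 µg/L.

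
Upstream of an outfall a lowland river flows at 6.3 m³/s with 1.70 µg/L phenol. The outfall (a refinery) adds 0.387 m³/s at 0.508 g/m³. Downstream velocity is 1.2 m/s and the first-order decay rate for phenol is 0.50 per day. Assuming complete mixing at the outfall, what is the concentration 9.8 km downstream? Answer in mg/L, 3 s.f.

0.0296 mg/L

1.70 µg/L = 0.0017 mg/L.
After complete mixing, C₀ = (0.387·0.508 + 6.3·0.0017) / 6.687 = 0.031 mg/L.
Travel time t = 9800 m / 1.2 m/s = 8167 s = 0.09452 d.
C = 0.031·exp(−0.50·0.09452) = 0.031·0.9538 = 0.02957 mg/L.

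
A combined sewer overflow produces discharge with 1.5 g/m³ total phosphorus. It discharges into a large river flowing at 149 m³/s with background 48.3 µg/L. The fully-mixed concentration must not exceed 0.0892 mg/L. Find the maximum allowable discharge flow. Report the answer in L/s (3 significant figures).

4320 L/s

48.3 µg/L = 0.0483 mg/L.
Mass balance at complete mixing: C_std·(Q_w + Q_r) = Q_w·C_e + Q_r·C_b.
Rearranging, Q_w = Q_r·(C_std − C_b)/(C_e − C_std) = 149·(0.0892 − 0.0483) / (1.5 − 0.0892) = 4.32 m³/s.
= 4320 L/s.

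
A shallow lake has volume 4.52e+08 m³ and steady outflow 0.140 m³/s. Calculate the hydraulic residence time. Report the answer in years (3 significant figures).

102 yr

Q = 0.140 m³/s × 3.156e+07 s/yr = 4.418e+06 m³/yr.
Hydraulic residence time τ = V/Q = 4.52e+08/4.418e+06 = 102.3 yr.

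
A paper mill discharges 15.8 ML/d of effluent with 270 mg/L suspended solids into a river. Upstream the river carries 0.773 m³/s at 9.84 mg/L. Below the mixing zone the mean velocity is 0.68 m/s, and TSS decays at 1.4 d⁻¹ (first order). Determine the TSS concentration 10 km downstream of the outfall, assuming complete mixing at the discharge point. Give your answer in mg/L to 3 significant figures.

15.8 ML/d = 0.1829 m³/s.
After complete mixing, C₀ = (0.1829·270 + 0.773·9.84) / 0.9559 = 59.61 mg/L.
Travel time t = 1e+04 m / 0.68 m/s = 1.471e+04 s = 0.1702 d.
C = 59.61·exp(−1.4·0.1702) = 59.61·0.788 = 46.97 mg/L.

47.0 mg/L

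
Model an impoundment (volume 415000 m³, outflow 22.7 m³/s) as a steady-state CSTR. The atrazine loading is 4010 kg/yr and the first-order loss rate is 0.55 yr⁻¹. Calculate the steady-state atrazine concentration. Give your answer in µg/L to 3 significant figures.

Outflow Q = 22.7 m³/s × 3.156e+07 s/yr = 7.164e+08 m³/yr.
Steady-state CSTR mass balance: W = Q·C + k·V·C, so C = W/(Q + kV).
Q + kV = 7.164e+08 + 0.55·415000 = 7.166e+08 m³/yr.
C = 4010/7.166e+08 = 5.596e-06 kg/m³ = 0.005596 mg/L = 5.596 µg/L.

5.60 µg/L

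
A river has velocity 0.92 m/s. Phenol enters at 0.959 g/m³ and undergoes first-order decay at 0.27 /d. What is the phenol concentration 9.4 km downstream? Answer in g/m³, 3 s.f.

Travel time t = 9.4 km / 0.92 m/s = 9400/0.92 = 1.022e+04 s = 0.1183 d.
First-order decay: C = 0.959·exp(−0.27·0.1183) = 0.959·0.9686 = 0.9289 g/m³.

0.929 g/m³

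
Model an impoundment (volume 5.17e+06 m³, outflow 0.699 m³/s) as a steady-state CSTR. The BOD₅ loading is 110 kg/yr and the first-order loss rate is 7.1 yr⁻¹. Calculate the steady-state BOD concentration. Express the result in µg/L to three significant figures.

1.87 µg/L

Outflow Q = 0.699 m³/s × 3.156e+07 s/yr = 2.206e+07 m³/yr.
Steady-state CSTR mass balance: W = Q·C + k·V·C, so C = W/(Q + kV).
Q + kV = 2.206e+07 + 7.1·5.17e+06 = 5.877e+07 m³/yr.
C = 110/5.877e+07 = 1.872e-06 kg/m³ = 0.001872 mg/L = 1.872 µg/L.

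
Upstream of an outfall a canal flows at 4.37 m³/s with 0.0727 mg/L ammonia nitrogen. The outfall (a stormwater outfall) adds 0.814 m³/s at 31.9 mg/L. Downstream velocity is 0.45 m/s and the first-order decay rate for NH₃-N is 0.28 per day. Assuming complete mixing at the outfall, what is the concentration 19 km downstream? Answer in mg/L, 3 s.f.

4.42 mg/L

After complete mixing, C₀ = (0.814·31.9 + 4.37·0.0727) / 5.184 = 5.07 mg/L.
Travel time t = 1.9e+04 m / 0.45 m/s = 4.222e+04 s = 0.4887 d.
C = 5.07·exp(−0.28·0.4887) = 5.07·0.8721 = 4.422 mg/L.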